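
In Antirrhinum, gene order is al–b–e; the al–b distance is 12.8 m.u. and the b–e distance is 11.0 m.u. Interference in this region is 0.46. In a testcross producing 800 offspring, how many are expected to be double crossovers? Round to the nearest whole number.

Map distances give recombination frequencies of 0.128 and 0.110 for the two intervals.
With interference 0.46 (so coincidence = 0.54), expected double-crossover frequency = 0.128 × 0.110 × 0.54 = 0.00760.
Expected number = 0.00760 × 800 = 6.08 ≈ 6.

6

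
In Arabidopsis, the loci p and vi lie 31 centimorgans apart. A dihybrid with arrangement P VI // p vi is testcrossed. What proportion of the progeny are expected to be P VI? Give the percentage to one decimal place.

34.5%

A map distance of 31 centimorgans corresponds to a recombination frequency of 0.310.
The F1 is P VI / p vi, so P VI is a parental gamete class with expected frequency (1 − r)/2 = 0.690/2 = 0.3450.
That is 0.3450 = 34.5% of the progeny.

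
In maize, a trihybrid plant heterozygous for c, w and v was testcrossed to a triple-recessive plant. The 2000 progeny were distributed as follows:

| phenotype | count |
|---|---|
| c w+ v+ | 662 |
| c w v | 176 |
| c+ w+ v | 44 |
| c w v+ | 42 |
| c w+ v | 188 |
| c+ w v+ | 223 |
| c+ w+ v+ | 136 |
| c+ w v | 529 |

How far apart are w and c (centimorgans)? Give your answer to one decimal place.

The two most frequent reciprocal classes, c+ w v and c w+ v+, are the parental types, so the F1 was c+ w v / c w+ v+.
The two rarest classes, c+ w+ v and c w v+, are the double crossovers. Comparing them with the parentals, only the w allele has switched, so w is the middle locus and the order is v – w – c.
Crossovers in the w–c interval produce the single-crossover classes c w v and c+ w+ v+ (176 + 136 = 312) plus the double crossovers (86).
RF(w–c) = (312 + 86) / 2000 = 398/2000 = 0.1990 → 19.9 centimorgans.

19.9 centimorgans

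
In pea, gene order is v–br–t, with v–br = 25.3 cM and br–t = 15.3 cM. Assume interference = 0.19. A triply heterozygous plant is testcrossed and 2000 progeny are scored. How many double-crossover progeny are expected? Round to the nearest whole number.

63

Map distances give recombination frequencies of 0.253 and 0.153 for the two intervals.
With interference 0.19 (so coincidence = 0.81), expected double-crossover frequency = 0.253 × 0.153 × 0.81 = 0.03135.
Expected number = 0.03135 × 2000 = 62.71 ≈ 63.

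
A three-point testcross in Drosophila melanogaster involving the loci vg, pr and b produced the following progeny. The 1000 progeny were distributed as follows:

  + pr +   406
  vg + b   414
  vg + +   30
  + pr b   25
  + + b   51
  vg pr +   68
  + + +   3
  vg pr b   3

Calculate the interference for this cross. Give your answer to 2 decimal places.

0.21

The two most frequent reciprocal classes, vg + b and + pr +, are the parental types, so the F1 was vg + b / + pr +.
The two rarest classes, vg pr b and + + +, are the double crossovers. Comparing them with the parentals, only the pr allele has switched, so pr is the middle locus and the order is vg – pr – b.
vg–pr: (119 + 6)/1000 = 0.1250; pr–b: (55 + 6)/1000 = 0.0610.
Expected DCO frequency = 0.1250 × 0.0610 ≈ 0.00762; observed = 6/1000 ≈ 0.00600.
Coefficient of coincidence = 0.00600/0.00762 ≈ 0.79; interference = 1 − 0.79 = 0.21.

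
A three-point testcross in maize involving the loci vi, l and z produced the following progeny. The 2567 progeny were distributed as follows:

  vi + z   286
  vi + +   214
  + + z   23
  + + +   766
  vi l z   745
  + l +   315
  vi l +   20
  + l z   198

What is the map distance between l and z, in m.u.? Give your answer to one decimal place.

The two most frequent reciprocal classes, vi l z and + + +, are the parental types, so the F1 was vi l z / + + +.
The two rarest classes, vi l + and + + z, are the double crossovers. Comparing them with the parentals, only the z allele has switched, so z is the middle locus and the order is l – z – vi.
Crossovers in the l–z interval produce the single-crossover classes vi + z and + l + (286 + 315 = 601) plus the double crossovers (43).
RF(l–z) = (601 + 43) / 2567 = 644/2567 = 0.2509 → 25.1 m.u.

25.1 m.u.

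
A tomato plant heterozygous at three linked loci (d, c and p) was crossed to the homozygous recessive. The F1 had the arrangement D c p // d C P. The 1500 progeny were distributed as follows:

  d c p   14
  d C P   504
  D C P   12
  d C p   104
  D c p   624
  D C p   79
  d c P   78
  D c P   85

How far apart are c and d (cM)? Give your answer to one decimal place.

The two rarest classes, d c p and D C P, are the double crossovers. Comparing them with the parentals, only the d allele has switched, so d is the middle locus and the order is p – d – c.
Crossovers in the d–c interval produce the single-crossover classes D C p and d c P (79 + 78 = 157) plus the double crossovers (26).
RF(d–c) = (157 + 26) / 1500 = 183/1500 = 0.1220 → 12.2 cM.

12.2 cM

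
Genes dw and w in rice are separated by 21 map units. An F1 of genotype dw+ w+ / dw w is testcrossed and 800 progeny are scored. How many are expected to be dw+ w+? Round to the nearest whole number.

A map distance of 21 map units corresponds to a recombination frequency of 0.210.
The F1 is dw+ w+ / dw w, so dw+ w+ is a parental gamete class with expected frequency (1 − r)/2 = 0.790/2 = 0.3950.
Expected number = 0.3950 × 800 = 316.00 ≈ 316.

316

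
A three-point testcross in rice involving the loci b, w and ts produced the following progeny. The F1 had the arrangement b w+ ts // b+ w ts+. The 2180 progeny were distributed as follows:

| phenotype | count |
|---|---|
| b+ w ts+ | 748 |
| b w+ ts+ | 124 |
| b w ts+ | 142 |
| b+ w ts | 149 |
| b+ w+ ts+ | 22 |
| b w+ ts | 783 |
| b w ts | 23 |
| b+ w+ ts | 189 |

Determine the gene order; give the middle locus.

w

The two rarest classes, b w ts and b+ w+ ts+, are the double crossovers. Comparing them with the parentals, only the w allele has switched, so w is the middle locus and the order is ts – w – b.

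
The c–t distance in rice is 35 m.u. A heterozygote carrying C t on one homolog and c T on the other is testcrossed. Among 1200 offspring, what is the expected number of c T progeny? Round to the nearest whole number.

A map distance of 35 m.u. corresponds to a recombination frequency of 0.350.
The F1 is C t / c T, so c T is a parental gamete class with expected frequency (1 − r)/2 = 0.650/2 = 0.3250.
Expected number = 0.3250 × 1200 = 390.00 ≈ 390.

390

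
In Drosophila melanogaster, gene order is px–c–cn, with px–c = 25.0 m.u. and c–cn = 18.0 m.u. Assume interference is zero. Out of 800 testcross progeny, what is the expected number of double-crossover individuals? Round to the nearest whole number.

36

Map distances give recombination frequencies of 0.250 and 0.180 for the two intervals.
With no interference, expected double-crossover frequency = 0.250 × 0.180 = 0.04500.
Expected number = 0.04500 × 800 = 36.00 ≈ 36.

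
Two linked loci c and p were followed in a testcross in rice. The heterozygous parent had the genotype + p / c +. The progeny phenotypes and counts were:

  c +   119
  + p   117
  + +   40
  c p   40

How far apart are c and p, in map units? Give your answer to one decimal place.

The recombinant classes are + + and c p: 40 + 40 = 80.
Recombination frequency = 80/316 = 0.2532 ≈ 25.3%, i.e. 25.3 map units.

25.3 map units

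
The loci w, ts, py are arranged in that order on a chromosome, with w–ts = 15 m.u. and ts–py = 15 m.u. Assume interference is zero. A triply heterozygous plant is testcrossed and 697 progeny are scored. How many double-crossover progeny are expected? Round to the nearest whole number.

Map distances give recombination frequencies of 0.150 and 0.150 for the two intervals.
With no interference, expected double-crossover frequency = 0.150 × 0.150 = 0.02250.
Expected number = 0.02250 × 697 = 15.68 ≈ 16.

16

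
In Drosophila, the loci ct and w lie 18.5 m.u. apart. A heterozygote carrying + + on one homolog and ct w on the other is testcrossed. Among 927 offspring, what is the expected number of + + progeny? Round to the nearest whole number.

A map distance of 18.5 m.u. corresponds to a recombination frequency of 0.185.
The F1 is + + / ct w, so + + is a parental gamete class with expected frequency (1 − r)/2 = 0.815/2 = 0.4075.
Expected number = 0.4075 × 927 = 377.75 ≈ 378.

378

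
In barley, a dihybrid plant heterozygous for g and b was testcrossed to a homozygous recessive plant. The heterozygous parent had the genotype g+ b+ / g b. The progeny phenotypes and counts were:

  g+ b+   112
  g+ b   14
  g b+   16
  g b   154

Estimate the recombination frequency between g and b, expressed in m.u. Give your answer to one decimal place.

10.1 m.u.

The recombinant classes are g+ b and g b+: 14 + 16 = 30.
Recombination frequency = 30/296 = 0.1014 ≈ 10.1%, i.e. 10.1 m.u.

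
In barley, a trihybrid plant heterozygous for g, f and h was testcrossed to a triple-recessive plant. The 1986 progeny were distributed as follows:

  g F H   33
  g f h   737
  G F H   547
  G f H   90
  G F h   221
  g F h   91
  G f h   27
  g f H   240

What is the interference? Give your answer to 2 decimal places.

0.05

The two most frequent reciprocal classes, g f h and G F H, are the parental types, so the F1 was g f h / G F H.
The two rarest classes, G f h and g F H, are the double crossovers. Comparing them with the parentals, only the g allele has switched, so g is the middle locus and the order is h – g – f.
h–g: (461 + 60)/1986 = 0.2623; g–f: (181 + 60)/1986 = 0.1213.
Expected DCO frequency = 0.2623 × 0.1213 ≈ 0.03182; observed = 60/1986 ≈ 0.03021.
Coefficient of coincidence = 0.03021/0.03182 ≈ 0.95; interference = 1 − 0.95 = 0.05.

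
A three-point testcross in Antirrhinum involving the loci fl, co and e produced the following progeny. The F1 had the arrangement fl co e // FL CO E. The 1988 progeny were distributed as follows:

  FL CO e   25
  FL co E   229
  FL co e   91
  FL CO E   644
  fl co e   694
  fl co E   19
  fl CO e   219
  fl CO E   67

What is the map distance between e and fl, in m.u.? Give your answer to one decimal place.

10.2 m.u.

The two rarest classes, fl co E and FL CO e, are the double crossovers. Comparing them with the parentals, only the e allele has switched, so e is the middle locus and the order is co – e – fl.
Crossovers in the e–fl interval produce the single-crossover classes FL co e and fl CO E (91 + 67 = 158) plus the double crossovers (44).
RF(e–fl) = (158 + 44) / 1988 = 202/1988 = 0.1016 → 10.2 m.u.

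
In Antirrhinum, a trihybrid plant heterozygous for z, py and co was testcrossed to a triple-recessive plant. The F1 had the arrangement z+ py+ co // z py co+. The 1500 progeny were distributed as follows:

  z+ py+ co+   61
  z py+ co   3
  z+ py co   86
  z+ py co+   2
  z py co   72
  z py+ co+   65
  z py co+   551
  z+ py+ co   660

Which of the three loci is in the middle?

z

The two rarest classes, z py+ co and z+ py co+, are the double crossovers. Comparing them with the parentals, only the z allele has switched, so z is the middle locus and the order is py – z – co.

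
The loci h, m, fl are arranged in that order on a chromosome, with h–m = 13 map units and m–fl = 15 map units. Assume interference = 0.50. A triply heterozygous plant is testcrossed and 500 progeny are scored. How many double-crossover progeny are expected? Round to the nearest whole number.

5

Map distances give recombination frequencies of 0.130 and 0.150 for the two intervals.
With interference 0.50 (so coincidence = 0.50), expected double-crossover frequency = 0.130 × 0.150 × 0.50 = 0.00975.
Expected number = 0.00975 × 500 = 4.88 ≈ 5.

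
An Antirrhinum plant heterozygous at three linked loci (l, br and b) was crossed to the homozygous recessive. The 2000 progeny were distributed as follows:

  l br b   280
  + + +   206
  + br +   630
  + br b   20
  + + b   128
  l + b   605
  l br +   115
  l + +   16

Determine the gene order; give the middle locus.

b

The two most frequent reciprocal classes, + br + and l + b, are the parental types, so the F1 was + br + / l + b.
The two rarest classes, + br b and l + +, are the double crossovers. Comparing them with the parentals, only the b allele has switched, so b is the middle locus and the order is l – b – br.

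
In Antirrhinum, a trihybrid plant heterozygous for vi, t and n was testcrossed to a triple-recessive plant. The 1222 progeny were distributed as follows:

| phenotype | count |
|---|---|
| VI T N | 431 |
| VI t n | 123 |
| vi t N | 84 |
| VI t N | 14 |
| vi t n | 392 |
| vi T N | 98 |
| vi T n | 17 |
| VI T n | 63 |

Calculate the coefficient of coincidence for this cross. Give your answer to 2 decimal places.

0.84

The two most frequent reciprocal classes, VI T N and vi t n, are the parental types, so the F1 was VI T N / vi t n.
The two rarest classes, VI t N and vi T n, are the double crossovers. Comparing them with the parentals, only the t allele has switched, so t is the middle locus and the order is n – t – vi.
n–t: (147 + 31)/1222 = 0.1457; t–vi: (221 + 31)/1222 = 0.2062.
Expected DCO frequency = 0.1457 × 0.2062 ≈ 0.03004; observed = 31/1222 ≈ 0.02537.
Coefficient of coincidence = 0.02537/0.03004 ≈ 0.84.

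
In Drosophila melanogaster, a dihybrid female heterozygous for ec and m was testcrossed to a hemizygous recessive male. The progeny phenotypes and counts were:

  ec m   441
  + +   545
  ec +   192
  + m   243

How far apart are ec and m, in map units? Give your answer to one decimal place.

The two most frequent classes, + + (545) and ec m (441), are the parental types, so the F1 was + + / ec m.
The recombinant classes are + m and ec +: 243 + 192 = 435.
Recombination frequency = 435/1421 = 0.3061 ≈ 30.6%, i.e. 30.6 map units.

30.6 map units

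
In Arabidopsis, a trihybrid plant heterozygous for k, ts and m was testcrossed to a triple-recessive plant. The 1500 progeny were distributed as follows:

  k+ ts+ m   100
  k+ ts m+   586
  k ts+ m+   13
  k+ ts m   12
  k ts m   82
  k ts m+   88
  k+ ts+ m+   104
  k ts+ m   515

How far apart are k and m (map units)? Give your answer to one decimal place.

14.2 map units

The two most frequent reciprocal classes, k ts+ m and k+ ts m+, are the parental types, so the F1 was k ts+ m / k+ ts m+.
The two rarest classes, k ts+ m+ and k+ ts m, are the double crossovers. Comparing them with the parentals, only the m allele has switched, so m is the middle locus and the order is k – m – ts.
Crossovers in the k–m interval produce the single-crossover classes k+ ts+ m and k ts m+ (100 + 88 = 188) plus the double crossovers (25).
RF(k–m) = (188 + 25) / 1500 = 213/1500 = 0.1420 → 14.2 map units.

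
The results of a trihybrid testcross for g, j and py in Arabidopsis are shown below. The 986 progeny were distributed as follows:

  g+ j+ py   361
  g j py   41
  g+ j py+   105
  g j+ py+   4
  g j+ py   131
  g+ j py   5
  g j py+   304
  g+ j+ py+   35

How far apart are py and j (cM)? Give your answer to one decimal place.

8.6 cM

The two most frequent reciprocal classes, g j py+ and g+ j+ py, are the parental types, so the F1 was g j py+ / g+ j+ py.
The two rarest classes, g j+ py+ and g+ j py, are the double crossovers. Comparing them with the parentals, only the j allele has switched, so j is the middle locus and the order is py – j – g.
Crossovers in the py–j interval produce the single-crossover classes g j py and g+ j+ py+ (41 + 35 = 76) plus the double crossovers (9).
RF(py–j) = (76 + 9) / 986 = 85/986 = 0.0862 → 8.6 cM.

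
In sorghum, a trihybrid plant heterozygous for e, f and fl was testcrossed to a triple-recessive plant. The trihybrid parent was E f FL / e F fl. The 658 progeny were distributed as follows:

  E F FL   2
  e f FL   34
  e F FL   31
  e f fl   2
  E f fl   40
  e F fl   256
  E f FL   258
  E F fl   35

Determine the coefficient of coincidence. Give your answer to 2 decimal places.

0.48

The two rarest classes, E F FL and e f fl, are the double crossovers. Comparing them with the parentals, only the f allele has switched, so f is the middle locus and the order is e – f – fl.
e–f: (69 + 4)/658 = 0.1109; f–fl: (71 + 4)/658 = 0.1140.
Expected DCO frequency = 0.1109 × 0.1140 ≈ 0.01264; observed = 4/658 ≈ 0.00608.
Coefficient of coincidence = 0.00608/0.01264 ≈ 0.48.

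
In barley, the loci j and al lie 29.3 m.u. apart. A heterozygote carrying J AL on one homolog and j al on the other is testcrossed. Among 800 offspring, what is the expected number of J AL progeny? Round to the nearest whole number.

A map distance of 29.3 m.u. corresponds to a recombination frequency of 0.293.
The F1 is J AL / j al, so J AL is a parental gamete class with expected frequency (1 − r)/2 = 0.707/2 = 0.3535.
Expected number = 0.3535 × 800 = 282.80 ≈ 283.

283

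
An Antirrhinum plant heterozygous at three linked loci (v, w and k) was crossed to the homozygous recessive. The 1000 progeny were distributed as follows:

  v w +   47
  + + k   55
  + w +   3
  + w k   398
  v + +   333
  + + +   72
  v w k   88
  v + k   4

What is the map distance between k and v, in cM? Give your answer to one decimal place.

The two most frequent reciprocal classes, v + + and + w k, are the parental types, so the F1 was v + + / + w k.
The two rarest classes, v + k and + w +, are the double crossovers. Comparing them with the parentals, only the k allele has switched, so k is the middle locus and the order is w – k – v.
Crossovers in the k–v interval produce the single-crossover classes + + + and v w k (72 + 88 = 160) plus the double crossovers (7).
RF(k–v) = (160 + 7) / 1000 = 167/1000 = 0.1670 → 16.7 cM.

16.7 cM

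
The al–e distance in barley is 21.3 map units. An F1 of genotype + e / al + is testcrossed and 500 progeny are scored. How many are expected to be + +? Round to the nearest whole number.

53

A map distance of 21.3 map units corresponds to a recombination frequency of 0.213.
The F1 is + e / al +, so + + is a recombinant gamete class with expected frequency r/2 = 0.213/2 = 0.1065.
Expected number = 0.1065 × 500 = 53.25 ≈ 53.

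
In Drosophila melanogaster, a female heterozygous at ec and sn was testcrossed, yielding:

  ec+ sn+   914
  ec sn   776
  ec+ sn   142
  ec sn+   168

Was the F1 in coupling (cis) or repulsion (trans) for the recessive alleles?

The two most frequent classes are ec+ sn+ (914) and ec sn (776); these are the parental (non-recombinant) types.
So the F1 carried ec+ sn+ on one chromosome and ec sn on the other — the recessive alleles are on the same chromosome (cis / coupling).

cis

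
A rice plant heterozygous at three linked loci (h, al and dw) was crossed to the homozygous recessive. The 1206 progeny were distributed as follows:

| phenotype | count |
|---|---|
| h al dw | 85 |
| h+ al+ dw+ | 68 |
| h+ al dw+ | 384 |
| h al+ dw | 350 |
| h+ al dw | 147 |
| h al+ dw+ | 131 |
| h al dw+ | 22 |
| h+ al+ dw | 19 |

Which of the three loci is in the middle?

The two most frequent reciprocal classes, h al+ dw and h+ al dw+, are the parental types, so the F1 was h al+ dw / h+ al dw+.
The two rarest classes, h+ al+ dw and h al dw+, are the double crossovers. Comparing them with the parentals, only the h allele has switched, so h is the middle locus and the order is al – h – dw.

h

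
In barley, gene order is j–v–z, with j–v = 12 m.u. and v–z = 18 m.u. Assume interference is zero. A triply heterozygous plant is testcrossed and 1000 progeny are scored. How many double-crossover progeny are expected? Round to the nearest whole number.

22

Map distances give recombination frequencies of 0.120 and 0.180 for the two intervals.
With no interference, expected double-crossover frequency = 0.120 × 0.180 = 0.02160.
Expected number = 0.02160 × 1000 = 21.60 ≈ 22.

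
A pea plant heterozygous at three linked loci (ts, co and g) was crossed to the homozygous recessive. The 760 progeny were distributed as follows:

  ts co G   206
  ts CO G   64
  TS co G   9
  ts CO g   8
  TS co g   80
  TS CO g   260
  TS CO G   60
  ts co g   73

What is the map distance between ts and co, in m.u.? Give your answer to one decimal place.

21.2 m.u.

The two most frequent reciprocal classes, TS CO g and ts co G, are the parental types, so the F1 was TS CO g / ts co G.
The two rarest classes, ts CO g and TS co G, are the double crossovers. Comparing them with the parentals, only the ts allele has switched, so ts is the middle locus and the order is g – ts – co.
Crossovers in the ts–co interval produce the single-crossover classes TS co g and ts CO G (80 + 64 = 144) plus the double crossovers (17).
RF(ts–co) = (144 + 17) / 760 = 161/760 = 0.2118 → 21.2 m.u.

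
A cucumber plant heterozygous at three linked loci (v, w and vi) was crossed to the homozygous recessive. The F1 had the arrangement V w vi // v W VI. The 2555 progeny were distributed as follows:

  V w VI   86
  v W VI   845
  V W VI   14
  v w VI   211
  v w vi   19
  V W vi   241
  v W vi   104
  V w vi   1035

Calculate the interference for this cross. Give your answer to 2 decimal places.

The two rarest classes, v w vi and V W VI, are the double crossovers. Comparing them with the parentals, only the v allele has switched, so v is the middle locus and the order is vi – v – w.
vi–v: (190 + 33)/2555 = 0.0873; v–w: (452 + 33)/2555 = 0.1898.
Expected DCO frequency = 0.0873 × 0.1898 ≈ 0.01657; observed = 33/2555 ≈ 0.01292.
Coefficient of coincidence = 0.01292/0.01657 ≈ 0.78; interference = 1 − 0.78 = 0.22.

0.22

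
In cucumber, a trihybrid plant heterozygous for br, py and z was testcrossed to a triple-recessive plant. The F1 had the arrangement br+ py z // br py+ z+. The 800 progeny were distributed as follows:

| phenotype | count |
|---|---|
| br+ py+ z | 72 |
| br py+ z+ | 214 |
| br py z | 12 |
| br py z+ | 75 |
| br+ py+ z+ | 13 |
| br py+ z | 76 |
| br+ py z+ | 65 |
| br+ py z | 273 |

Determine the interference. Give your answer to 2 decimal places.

0.30

The two rarest classes, br py z and br+ py+ z+, are the double crossovers. Comparing them with the parentals, only the br allele has switched, so br is the middle locus and the order is py – br – z.
py–br: (147 + 25)/800 = 0.2150; br–z: (141 + 25)/800 = 0.2075.
Expected DCO frequency = 0.2150 × 0.2075 ≈ 0.04461; observed = 25/800 ≈ 0.03125.
Coefficient of coincidence = 0.03125/0.04461 ≈ 0.70; interference = 1 − 0.70 = 0.30.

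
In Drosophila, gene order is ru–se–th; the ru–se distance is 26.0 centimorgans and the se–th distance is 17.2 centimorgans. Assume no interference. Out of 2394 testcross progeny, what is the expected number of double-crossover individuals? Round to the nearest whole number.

Map distances give recombination frequencies of 0.260 and 0.172 for the two intervals.
With no interference, expected double-crossover frequency = 0.260 × 0.172 = 0.04472.
Expected number = 0.04472 × 2394 = 107.06 ≈ 107.

107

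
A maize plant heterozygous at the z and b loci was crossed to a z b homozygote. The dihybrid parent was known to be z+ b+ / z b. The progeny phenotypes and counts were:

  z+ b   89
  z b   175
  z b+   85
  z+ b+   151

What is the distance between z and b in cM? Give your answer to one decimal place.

The recombinant classes are z+ b and z b+: 89 + 85 = 174.
Recombination frequency = 174/500 = 0.3480 ≈ 34.8%, i.e. 34.8 cM.

34.8 cM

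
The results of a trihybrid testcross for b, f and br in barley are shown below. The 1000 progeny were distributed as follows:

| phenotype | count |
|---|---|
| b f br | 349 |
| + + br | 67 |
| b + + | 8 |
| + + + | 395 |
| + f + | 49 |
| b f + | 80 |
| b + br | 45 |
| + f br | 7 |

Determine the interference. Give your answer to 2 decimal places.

0.15

The two most frequent reciprocal classes, + + + and b f br, are the parental types, so the F1 was + + + / b f br.
The two rarest classes, b + + and + f br, are the double crossovers. Comparing them with the parentals, only the b allele has switched, so b is the middle locus and the order is f – b – br.
f–b: (94 + 15)/1000 = 0.1090; b–br: (147 + 15)/1000 = 0.1620.
Expected DCO frequency = 0.1090 × 0.1620 ≈ 0.01766; observed = 15/1000 ≈ 0.01500.
Coefficient of coincidence = 0.01500/0.01766 ≈ 0.85; interference = 1 − 0.85 = 0.15.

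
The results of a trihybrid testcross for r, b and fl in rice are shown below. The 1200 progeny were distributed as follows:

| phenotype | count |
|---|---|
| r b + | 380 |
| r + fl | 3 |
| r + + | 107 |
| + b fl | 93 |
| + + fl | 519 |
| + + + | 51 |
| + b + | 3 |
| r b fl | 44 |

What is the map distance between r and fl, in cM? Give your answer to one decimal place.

The two most frequent reciprocal classes, + + fl and r b +, are the parental types, so the F1 was + + fl / r b +.
The two rarest classes, r + fl and + b +, are the double crossovers. Comparing them with the parentals, only the r allele has switched, so r is the middle locus and the order is b – r – fl.
Crossovers in the r–fl interval produce the single-crossover classes + + + and r b fl (51 + 44 = 95) plus the double crossovers (6).
RF(r–fl) = (95 + 6) / 1200 = 101/1200 = 0.0842 → 8.4 cM.

8.4 cM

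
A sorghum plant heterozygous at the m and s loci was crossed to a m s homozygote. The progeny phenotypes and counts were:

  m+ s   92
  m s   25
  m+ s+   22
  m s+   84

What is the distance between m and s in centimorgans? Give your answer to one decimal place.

21.1 centimorgans

The two most frequent classes, m+ s (92) and m s+ (84), are the parental types, so the F1 was m+ s / m s+.
The recombinant classes are m+ s+ and m s: 22 + 25 = 47.
Recombination frequency = 47/223 = 0.2108 ≈ 21.1%, i.e. 21.1 centimorgans.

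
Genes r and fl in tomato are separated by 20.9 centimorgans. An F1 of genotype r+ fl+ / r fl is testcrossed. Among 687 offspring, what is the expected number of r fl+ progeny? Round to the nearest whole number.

72

A map distance of 20.9 centimorgans corresponds to a recombination frequency of 0.209.
The F1 is r+ fl+ / r fl, so r fl+ is a recombinant gamete class with expected frequency r/2 = 0.209/2 = 0.1045.
Expected number = 0.1045 × 687 = 71.79 ≈ 72.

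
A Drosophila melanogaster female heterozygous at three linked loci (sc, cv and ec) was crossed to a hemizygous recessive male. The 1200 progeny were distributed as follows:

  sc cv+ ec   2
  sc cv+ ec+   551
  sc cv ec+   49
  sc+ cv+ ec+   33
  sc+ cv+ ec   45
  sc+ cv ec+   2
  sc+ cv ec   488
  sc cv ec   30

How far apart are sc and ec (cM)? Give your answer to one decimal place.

The two most frequent reciprocal classes, sc cv+ ec+ and sc+ cv ec, are the parental types, so the F1 was sc cv+ ec+ / sc+ cv ec.
The two rarest classes, sc cv+ ec and sc+ cv ec+, are the double crossovers. Comparing them with the parentals, only the ec allele has switched, so ec is the middle locus and the order is sc – ec – cv.
Crossovers in the sc–ec interval produce the single-crossover classes sc+ cv+ ec+ and sc cv ec (33 + 30 = 63) plus the double crossovers (4).
RF(sc–ec) = (63 + 4) / 1200 = 67/1200 = 0.0558 → 5.6 cM.

5.6 cM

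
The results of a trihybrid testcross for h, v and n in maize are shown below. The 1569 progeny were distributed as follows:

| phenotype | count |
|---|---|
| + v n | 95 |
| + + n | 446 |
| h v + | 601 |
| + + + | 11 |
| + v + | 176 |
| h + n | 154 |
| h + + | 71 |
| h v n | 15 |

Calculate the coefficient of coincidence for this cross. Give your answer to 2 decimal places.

The two most frequent reciprocal classes, + + n and h v +, are the parental types, so the F1 was + + n / h v +.
The two rarest classes, + + + and h v n, are the double crossovers. Comparing them with the parentals, only the n allele has switched, so n is the middle locus and the order is h – n – v.
h–n: (330 + 26)/1569 = 0.2269; n–v: (166 + 26)/1569 = 0.1224.
Expected DCO frequency = 0.2269 × 0.1224 ≈ 0.02777; observed = 26/1569 ≈ 0.01657.
Coefficient of coincidence = 0.01657/0.02777 ≈ 0.60.

0.60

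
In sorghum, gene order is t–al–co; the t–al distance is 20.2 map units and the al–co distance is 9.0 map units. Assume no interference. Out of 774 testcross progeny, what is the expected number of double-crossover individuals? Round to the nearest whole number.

14

Map distances give recombination frequencies of 0.202 and 0.090 for the two intervals.
With no interference, expected double-crossover frequency = 0.202 × 0.090 = 0.01818.
Expected number = 0.01818 × 774 = 14.07 ≈ 14.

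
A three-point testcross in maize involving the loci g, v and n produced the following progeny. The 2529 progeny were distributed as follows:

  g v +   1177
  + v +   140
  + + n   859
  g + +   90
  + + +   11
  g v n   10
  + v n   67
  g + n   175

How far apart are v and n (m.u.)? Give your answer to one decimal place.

7.0 m.u.

The two most frequent reciprocal classes, g v + and + + n, are the parental types, so the F1 was g v + / + + n.
The two rarest classes, g v n and + + +, are the double crossovers. Comparing them with the parentals, only the n allele has switched, so n is the middle locus and the order is g – n – v.
Crossovers in the n–v interval produce the single-crossover classes g + + and + v n (90 + 67 = 157) plus the double crossovers (21).
RF(n–v) = (157 + 21) / 2529 = 178/2529 = 0.0704 → 7.0 m.u.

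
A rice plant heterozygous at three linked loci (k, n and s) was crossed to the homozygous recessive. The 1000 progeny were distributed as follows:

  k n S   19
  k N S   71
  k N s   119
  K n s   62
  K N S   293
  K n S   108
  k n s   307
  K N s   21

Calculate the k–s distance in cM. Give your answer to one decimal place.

17.3 cM

The two most frequent reciprocal classes, k n s and K N S, are the parental types, so the F1 was k n s / K N S.
The two rarest classes, k n S and K N s, are the double crossovers. Comparing them with the parentals, only the s allele has switched, so s is the middle locus and the order is n – s – k.
Crossovers in the s–k interval produce the single-crossover classes K n s and k N S (62 + 71 = 133) plus the double crossovers (40).
RF(s–k) = (133 + 40) / 1000 = 173/1000 = 0.1730 → 17.3 cM.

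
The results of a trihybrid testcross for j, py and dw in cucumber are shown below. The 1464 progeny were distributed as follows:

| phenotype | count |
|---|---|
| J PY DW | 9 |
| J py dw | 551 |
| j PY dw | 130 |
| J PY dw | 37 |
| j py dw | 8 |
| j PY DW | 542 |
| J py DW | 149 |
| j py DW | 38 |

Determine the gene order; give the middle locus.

The two most frequent reciprocal classes, j PY DW and J py dw, are the parental types, so the F1 was j PY DW / J py dw.
The two rarest classes, J PY DW and j py dw, are the double crossovers. Comparing them with the parentals, only the j allele has switched, so j is the middle locus and the order is py – j – dw.

j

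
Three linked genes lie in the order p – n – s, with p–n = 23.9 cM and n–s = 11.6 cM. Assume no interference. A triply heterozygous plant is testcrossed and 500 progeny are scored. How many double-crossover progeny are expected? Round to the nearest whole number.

14

Map distances give recombination frequencies of 0.239 and 0.116 for the two intervals.
With no interference, expected double-crossover frequency = 0.239 × 0.116 = 0.02772.
Expected number = 0.02772 × 500 = 13.86 ≈ 14.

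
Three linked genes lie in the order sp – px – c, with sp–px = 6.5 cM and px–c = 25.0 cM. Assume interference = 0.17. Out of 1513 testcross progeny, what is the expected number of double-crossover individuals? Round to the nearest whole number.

Map distances give recombination frequencies of 0.065 and 0.250 for the two intervals.
With interference 0.17 (so coincidence = 0.83), expected double-crossover frequency = 0.065 × 0.250 × 0.83 = 0.01349.
Expected number = 0.01349 × 1513 = 20.41 ≈ 20.

20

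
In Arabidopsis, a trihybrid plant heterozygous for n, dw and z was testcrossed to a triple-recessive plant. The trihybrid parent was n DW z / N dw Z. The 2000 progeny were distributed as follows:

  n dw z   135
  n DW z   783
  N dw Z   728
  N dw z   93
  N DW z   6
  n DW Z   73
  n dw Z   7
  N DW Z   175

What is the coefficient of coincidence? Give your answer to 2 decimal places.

The two rarest classes, N DW z and n dw Z, are the double crossovers. Comparing them with the parentals, only the n allele has switched, so n is the middle locus and the order is z – n – dw.
z–n: (166 + 13)/2000 = 0.0895; n–dw: (310 + 13)/2000 = 0.1615.
Expected DCO frequency = 0.0895 × 0.1615 ≈ 0.01445; observed = 13/2000 ≈ 0.00650.
Coefficient of coincidence = 0.00650/0.01445 ≈ 0.45.

0.45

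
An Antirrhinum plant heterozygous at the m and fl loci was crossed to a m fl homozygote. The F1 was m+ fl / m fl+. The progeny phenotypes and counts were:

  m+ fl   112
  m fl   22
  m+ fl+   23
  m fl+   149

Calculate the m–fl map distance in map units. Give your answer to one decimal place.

The recombinant classes are m+ fl+ and m fl: 23 + 22 = 45.
Recombination frequency = 45/306 = 0.1471 ≈ 14.7%, i.e. 14.7 map units.

14.7 map units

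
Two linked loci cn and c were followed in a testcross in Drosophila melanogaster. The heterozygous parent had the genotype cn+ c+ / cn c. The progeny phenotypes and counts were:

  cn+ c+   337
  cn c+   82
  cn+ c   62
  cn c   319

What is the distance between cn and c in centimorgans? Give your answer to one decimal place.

18.0 centimorgans

The recombinant classes are cn+ c and cn c+: 62 + 82 = 144.
Recombination frequency = 144/800 = 0.1800 ≈ 18.0%, i.e. 18.0 centimorgans.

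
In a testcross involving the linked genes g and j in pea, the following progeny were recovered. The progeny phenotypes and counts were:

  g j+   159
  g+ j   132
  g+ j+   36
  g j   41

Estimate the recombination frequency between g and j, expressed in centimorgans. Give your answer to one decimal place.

20.9 centimorgans

The two most frequent classes, g+ j (132) and g j+ (159), are the parental types, so the F1 was g+ j / g j+.
The recombinant classes are g+ j+ and g j: 36 + 41 = 77.
Recombination frequency = 77/368 = 0.2092 ≈ 20.9%, i.e. 20.9 centimorgans.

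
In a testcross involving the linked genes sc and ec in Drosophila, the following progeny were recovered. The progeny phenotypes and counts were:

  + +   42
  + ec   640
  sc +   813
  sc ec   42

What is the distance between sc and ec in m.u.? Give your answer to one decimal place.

5.5 m.u.

The two most frequent classes, + ec (640) and sc + (813), are the parental types, so the F1 was + ec / sc +.
The recombinant classes are + + and sc ec: 42 + 42 = 84.
Recombination frequency = 84/1537 = 0.0547 ≈ 5.5%, i.e. 5.5 m.u.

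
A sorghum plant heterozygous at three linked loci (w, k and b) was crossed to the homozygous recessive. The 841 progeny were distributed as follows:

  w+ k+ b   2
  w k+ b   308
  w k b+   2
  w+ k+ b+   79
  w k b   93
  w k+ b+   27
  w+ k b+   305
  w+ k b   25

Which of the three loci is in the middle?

The two most frequent reciprocal classes, w k+ b and w+ k b+, are the parental types, so the F1 was w k+ b / w+ k b+.
The two rarest classes, w+ k+ b and w k b+, are the double crossovers. Comparing them with the parentals, only the w allele has switched, so w is the middle locus and the order is b – w – k.

w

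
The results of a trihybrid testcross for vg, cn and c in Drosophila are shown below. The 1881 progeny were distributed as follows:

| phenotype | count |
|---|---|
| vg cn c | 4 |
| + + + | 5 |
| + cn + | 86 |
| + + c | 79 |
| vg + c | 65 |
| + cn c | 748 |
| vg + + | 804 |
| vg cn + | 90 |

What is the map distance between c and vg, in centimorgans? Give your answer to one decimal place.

8.5 centimorgans

The two most frequent reciprocal classes, vg + + and + cn c, are the parental types, so the F1 was vg + + / + cn c.
The two rarest classes, + + + and vg cn c, are the double crossovers. Comparing them with the parentals, only the vg allele has switched, so vg is the middle locus and the order is c – vg – cn.
Crossovers in the c–vg interval produce the single-crossover classes vg + c and + cn + (65 + 86 = 151) plus the double crossovers (9).
RF(c–vg) = (151 + 9) / 1881 = 160/1881 = 0.0851 → 8.5 centimorgans.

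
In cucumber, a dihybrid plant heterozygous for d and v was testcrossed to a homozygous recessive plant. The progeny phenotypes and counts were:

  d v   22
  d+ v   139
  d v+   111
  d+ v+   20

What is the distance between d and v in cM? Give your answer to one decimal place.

14.4 cM

The two most frequent classes, d+ v (139) and d v+ (111), are the parental types, so the F1 was d+ v / d v+.
The recombinant classes are d+ v+ and d v: 20 + 22 = 42.
Recombination frequency = 42/292 = 0.1438 ≈ 14.4%, i.e. 14.4 cM.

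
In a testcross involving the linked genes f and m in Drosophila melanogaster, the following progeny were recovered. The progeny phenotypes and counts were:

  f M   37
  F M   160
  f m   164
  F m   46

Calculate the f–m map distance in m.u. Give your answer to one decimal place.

20.4 m.u.

The two most frequent classes, F M (160) and f m (164), are the parental types, so the F1 was F M / f m.
The recombinant classes are F m and f M: 46 + 37 = 83.
Recombination frequency = 83/407 = 0.2039 ≈ 20.4%, i.e. 20.4 m.u.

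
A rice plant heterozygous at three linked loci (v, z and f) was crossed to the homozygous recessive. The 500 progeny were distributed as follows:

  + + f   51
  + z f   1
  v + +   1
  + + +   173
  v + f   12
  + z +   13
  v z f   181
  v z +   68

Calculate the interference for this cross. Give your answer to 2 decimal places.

The two most frequent reciprocal classes, + + + and v z f, are the parental types, so the F1 was + + + / v z f.
The two rarest classes, v + + and + z f, are the double crossovers. Comparing them with the parentals, only the v allele has switched, so v is the middle locus and the order is z – v – f.
z–v: (25 + 2)/500 = 0.0540; v–f: (119 + 2)/500 = 0.2420.
Expected DCO frequency = 0.0540 × 0.2420 ≈ 0.01307; observed = 2/500 ≈ 0.00400.
Coefficient of coincidence = 0.00400/0.01307 ≈ 0.31; interference = 1 − 0.31 = 0.69.

0.69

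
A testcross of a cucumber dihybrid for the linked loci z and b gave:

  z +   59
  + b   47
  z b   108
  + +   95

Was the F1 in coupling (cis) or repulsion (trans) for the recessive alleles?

The two most frequent classes are + + (95) and z b (108); these are the parental (non-recombinant) types.
So the F1 carried + + on one chromosome and z b on the other — the recessive alleles are on the same chromosome (cis / coupling).

cis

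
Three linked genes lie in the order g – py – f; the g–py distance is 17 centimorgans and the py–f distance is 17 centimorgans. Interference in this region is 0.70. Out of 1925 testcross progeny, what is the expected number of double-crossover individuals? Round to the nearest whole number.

Map distances give recombination frequencies of 0.170 and 0.170 for the two intervals.
With interference 0.70 (so coincidence = 0.30), expected double-crossover frequency = 0.170 × 0.170 × 0.30 = 0.00867.
Expected number = 0.00867 × 1925 = 16.69 ≈ 17.

17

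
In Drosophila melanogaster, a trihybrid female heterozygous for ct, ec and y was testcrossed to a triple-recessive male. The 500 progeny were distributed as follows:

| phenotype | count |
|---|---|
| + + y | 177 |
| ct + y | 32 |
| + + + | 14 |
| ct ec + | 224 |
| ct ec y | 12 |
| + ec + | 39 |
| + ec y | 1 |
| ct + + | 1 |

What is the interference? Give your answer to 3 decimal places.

The two most frequent reciprocal classes, ct ec + and + + y, are the parental types, so the F1 was ct ec + / + + y.
The two rarest classes, ct + + and + ec y, are the double crossovers. Comparing them with the parentals, only the ec allele has switched, so ec is the middle locus and the order is y – ec – ct.
y–ec: (26 + 2)/500 = 0.0560; ec–ct: (71 + 2)/500 = 0.1460.
Expected DCO frequency = 0.0560 × 0.1460 ≈ 0.00818; observed = 2/500 ≈ 0.00400.
Coefficient of coincidence = 0.00400/0.00818 ≈ 0.489; interference = 1 − 0.489 = 0.511.

0.511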